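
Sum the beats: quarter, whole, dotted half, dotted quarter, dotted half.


Beat values:
  quarter = 1 beat
  whole = 4 beats
  dotted half = 3 beats
  dotted quarter = 1.5 beats
  dotted half = 3 beats
Sum = 1 + 4 + 3 + 1.5 + 3
= 12.5 beats


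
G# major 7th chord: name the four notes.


Solution.
Major 7th chord = root + major 3rd + perfect 5th + major 7th
Seventh chords stack in thirds, so the letter names are G-B-D-F
Root: G#
Major 3rd above G#: B#
Perfect 5th above G#: D#
Major 7th above G#: F##
Chord = G# B# D# F##


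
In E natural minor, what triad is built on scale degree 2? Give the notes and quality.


Solution.
E natural minor scale: E F# G A B C D
Diatonic triad on degree 2 stacks scale notes 2, 4, 6: F# A C
F#→A = 3 semitones; F#→C = 6 semitones → diminished triad
= F# A C (diminished)


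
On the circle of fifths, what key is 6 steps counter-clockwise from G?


Let's work it out.
Each counter-clockwise step moves down a perfect 5th (= up a perfect 4th)
From G: G → C → F → Bb → Eb → Ab → Db
= Db


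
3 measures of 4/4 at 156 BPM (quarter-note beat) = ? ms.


Step by step:
Quarter-note beat duration = 60000 / 156 ms
Beats per measure (4/4) = 4
One measure = 4 × 60000 / 156 = 240000 / 156 ms
3 measures = 3 × 240000 / 156 = 720000 / 156
= 4615.4 ms


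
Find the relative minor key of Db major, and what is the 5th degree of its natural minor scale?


Step by step:
The relative minor shares the major's key signature and starts on its 6th degree
6th degree = a major 6th above the tonic; a major 6th above Db is Bb
→ relative minor of Db major is Bb minor
Bb natural minor scale: Bb C Db Eb F Gb Ab
= Bb minor; 5th degree = F


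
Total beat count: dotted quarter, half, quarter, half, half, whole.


Working:
Beat values:
  dotted quarter = 1.5 beats
  half = 2 beats
  quarter = 1 beat
  half = 2 beats
  half = 2 beats
  whole = 4 beats
Sum = 1.5 + 2 + 1 + 2 + 2 + 4
= 12.5 beats


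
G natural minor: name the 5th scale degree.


Natural minor scale pattern: W-H-W-W-H-W-W (2-1-2-2-1-2-2 semitones)
Starting from G:
  G + 2 semitones → A
  A + 1 semitone → Bb
  Bb + 2 semitones → C
  C + 2 semitones → D
  D + 1 semitone → Eb
  Eb + 2 semitones → F
  F + 2 semitones → G
Scale: G A Bb C D Eb F
Degree 5 = D


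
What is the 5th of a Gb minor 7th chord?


Step by step:
Minor 7th chord = root + minor 3rd + perfect 5th + minor 7th
Seventh chords stack in thirds, so the letter names are G-B-D-F
Root: Gb
Minor 3rd above Gb: Bbb
Perfect 5th above Gb: Db
Minor 7th above Gb: Fb
The 5th = Db


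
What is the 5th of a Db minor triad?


Minor triad = root + minor 3rd (3 semitones) + perfect 5th (7 semitones)
A triad on Db stacks thirds, so the chord tones use letter names D-F-A
Root: Db
Minor 3rd above Db: Fb
Perfect 5th above Db: Ab
The 5th = Ab


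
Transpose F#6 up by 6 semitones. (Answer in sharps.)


Let's work it out.
F#6: chromatic position 6 in octave 6 → absolute = 6×12 + 6 = 78
Transpose up 6: 78 + 6 = 84
84 = 7×12 + 0 → C in octave 7
Result = C7


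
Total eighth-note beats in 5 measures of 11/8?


Reasoning:
Time signature 11/8: the bottom number 8 means the eighth note gets one count
The top number 11 means 11 eighth-note beats per measure
Total = 11 × 5 measures
= 55 eighth-note beats


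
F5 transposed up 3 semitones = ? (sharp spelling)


Working:
F5: chromatic position 5 in octave 5 → absolute = 5×12 + 5 = 65
Transpose up 3: 65 + 3 = 68
68 = 5×12 + 8 → G# in octave 5
Result = G#5


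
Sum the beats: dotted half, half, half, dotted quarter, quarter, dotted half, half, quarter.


Step by step:
Beat values:
  dotted half = 3 beats
  half = 2 beats
  half = 2 beats
  dotted quarter = 1.5 beats
  quarter = 1 beat
  dotted half = 3 beats
  half = 2 beats
  quarter = 1 beat
Sum = 3 + 2 + 2 + 1.5 + 1 + 3 + 2 + 1
= 15.5 beats


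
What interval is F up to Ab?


Working:
Letter names: F → A spans 3 letter names → a 3rd
Semitones: F → Ab = 3 half-steps
A 3rd of 3 semitones is a minor 3rd
= minor 3rd


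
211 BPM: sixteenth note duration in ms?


One quarter-note beat = 60000 / BPM = 60000 / 211 ms
Sixteenth note = 1/4 × quarter note
Duration = 1/4 × 60000 / 211 = 15000 / 211
= 71.1 ms


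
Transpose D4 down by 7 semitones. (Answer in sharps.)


Step by step:
D4: chromatic position 2 in octave 4 → absolute = 4×12 + 2 = 50
Transpose down 7: 50 - 7 = 43
43 = 3×12 + 7 → G in octave 3
Result = G3


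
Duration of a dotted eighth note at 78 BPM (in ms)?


Reasoning:
One quarter-note beat = 60000 / BPM = 60000 / 78 ms
Dotted eighth note = 3/4 × quarter note
Duration = 3/4 × 60000 / 78 = 45000 / 78
= 576.9 ms


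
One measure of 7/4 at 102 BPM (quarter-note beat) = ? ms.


Solution.
Quarter-note beat duration = 60000 / 102 ms
Beats per measure (7/4) = 7
One measure = 7 × 60000 / 102 = 420000 / 102 ms
= 4117.6 ms


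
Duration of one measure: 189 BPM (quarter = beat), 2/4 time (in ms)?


Solution.
Quarter-note beat duration = 60000 / 189 ms
Beats per measure (2/4) = 2
One measure = 2 × 60000 / 189 = 120000 / 189 ms
= 634.9 ms


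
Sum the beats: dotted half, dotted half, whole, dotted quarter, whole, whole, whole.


Beat values:
  dotted half = 3 beats
  dotted half = 3 beats
  whole = 4 beats
  dotted quarter = 1.5 beats
  whole = 4 beats
  whole = 4 beats
  whole = 4 beats
Sum = 3 + 3 + 4 + 1.5 + 4 + 4 + 4
= 23.5 beats


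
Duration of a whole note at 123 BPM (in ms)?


Working:
One quarter-note beat = 60000 / BPM = 60000 / 123 ms
Whole note = 4 × quarter note
Duration = 4 × 60000 / 123 = 240000 / 123
= 1951.2 ms


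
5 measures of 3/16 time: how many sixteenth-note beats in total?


Reasoning:
Time signature 3/16: the bottom number 16 means the sixteenth note gets one count
The top number 3 means 3 sixteenth-note beats per measure
Total = 3 × 5 measures
= 15 sixteenth-note beats


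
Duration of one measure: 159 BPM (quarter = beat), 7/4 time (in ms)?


Quarter-note beat duration = 60000 / 159 ms
Beats per measure (7/4) = 7
One measure = 7 × 60000 / 159 = 420000 / 159 ms
= 2641.5 ms


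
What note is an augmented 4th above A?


Working:
A 4th spans 4 letter names, so from A we land on D
An augmented 4th = 6 semitones above A
Spell D at that pitch: D#
= D#


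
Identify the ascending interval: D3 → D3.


Letter names: D → D spans 1 letter name → a unison
Semitones: D3 → D3 = 0 half-steps
A unison of 0 semitones is a perfect unison
= perfect unison


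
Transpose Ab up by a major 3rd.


Let's work it out.
major 3rd: 3 letter names, 4 semitones
Letter: A + 2 → C
Pitch: Ab + 4 semitones, spelled as a C → C
= C


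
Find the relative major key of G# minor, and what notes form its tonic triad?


Solution.
The relative major shares the key signature and is a minor 3rd above the minor tonic
A minor 3rd above G# is B
→ relative major of G# minor is B major
Tonic triad of B major = root + major 3rd + perfect 5th = B D# F#
= B major; triad = B D# F#


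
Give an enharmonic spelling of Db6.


Reasoning:
Enharmonic notes sound the same pitch but are spelled with different letter names
Db and C# name the same pitch class
= C#6


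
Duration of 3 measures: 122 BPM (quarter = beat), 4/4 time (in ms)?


Working:
Quarter-note beat duration = 60000 / 122 ms
Beats per measure (4/4) = 4
One measure = 4 × 60000 / 122 = 240000 / 122 ms
3 measures = 3 × 240000 / 122 = 720000 / 122
= 5901.6 ms


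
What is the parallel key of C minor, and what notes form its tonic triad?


Solution.
Parallel keys share the same tonic but differ in mode
C minor → parallel is C major
Tonic triad of C major = C E G
= C major; triad = C E G


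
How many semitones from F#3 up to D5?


Working:
Absolute semitone position = octave×12 + chromatic position
F#3: 3×12 + 6 = 42
D5: 5×12 + 2 = 62
Difference = 62 - 42 = 20
= 20 semitones


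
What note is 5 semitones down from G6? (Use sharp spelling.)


G6: chromatic position 7 in octave 6 → absolute = 6×12 + 7 = 79
Transpose down 5: 79 - 5 = 74
74 = 6×12 + 2 → D in octave 6
Result = D6


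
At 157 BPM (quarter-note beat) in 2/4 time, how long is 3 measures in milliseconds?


Working:
Quarter-note beat duration = 60000 / 157 ms
Beats per measure (2/4) = 2
One measure = 2 × 60000 / 157 = 120000 / 157 ms
3 measures = 3 × 120000 / 157 = 360000 / 157
= 2293.0 ms


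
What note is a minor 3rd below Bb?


Step by step:
A 3rd spans 3 letter names, so from B we land on G
A minor 3rd = 3 semitones below Bb
Spell G at that pitch: G
= G


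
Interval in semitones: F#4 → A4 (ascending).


Reasoning:
Absolute semitone position = octave×12 + chromatic position
F#4: 4×12 + 6 = 54
A4: 4×12 + 9 = 57
Difference = 57 - 54 = 3
= 3 semitones


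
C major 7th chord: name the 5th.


Step by step:
Major 7th chord = root + major 3rd + perfect 5th + major 7th
Seventh chords stack in thirds, so the letter names are C-E-G-B
Root: C
Major 3rd above C: E
Perfect 5th above C: G
Major 7th above C: B
The 5th = G


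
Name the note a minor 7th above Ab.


Working:
A 7th spans 7 letter names, so from A we land on G
A minor 7th = 10 semitones above Ab
Spell G at that pitch: Gb
= Gb


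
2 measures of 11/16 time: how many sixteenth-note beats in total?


Solution.
Time signature 11/16: the bottom number 16 means the sixteenth note gets one count
The top number 11 means 11 sixteenth-note beats per measure
Total = 11 × 2 measures
= 22 sixteenth-note beats


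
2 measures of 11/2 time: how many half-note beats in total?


Step by step:
Time signature 11/2: the bottom number 2 means the half note gets one count
The top number 11 means 11 half-note beats per measure
Total = 11 × 2 measures
= 22 half-note beats


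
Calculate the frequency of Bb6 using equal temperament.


Working:
f = 440 × 2^(n/12) where n = semitones from A4
Bb6: 25 semitones from A4
f = 440 × 2^(25/12)
f = 1864.66 Hz


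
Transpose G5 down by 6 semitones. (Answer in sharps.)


G5: chromatic position 7 in octave 5 → absolute = 5×12 + 7 = 67
Transpose down 6: 67 - 6 = 61
61 = 5×12 + 1 → C# in octave 5
Result = C#5


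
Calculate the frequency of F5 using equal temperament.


Reasoning:
f = 440 × 2^(n/12) where n = semitones from A4
F5: 8 semitones from A4
f = 440 × 2^(8/12)
f = 698.46 Hz


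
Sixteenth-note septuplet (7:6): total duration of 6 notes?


Reasoning:
Septuplet: 7 notes occupy the space of 6 sixteenth notes
Space = 6 × 1/4 = 3/2 beats
Each septuplet note = 3/2 / 7 = 3/14 beats
6 notes = 6 × 3/14 = 9/7
= 9/7 beats


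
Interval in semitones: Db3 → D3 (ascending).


Absolute semitone position = octave×12 + chromatic position
Db3: 3×12 + 1 = 37
D3: 3×12 + 2 = 38
Difference = 38 - 37 = 1
= 1 semitone


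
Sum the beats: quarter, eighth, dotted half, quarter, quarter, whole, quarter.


Reasoning:
Beat values:
  quarter = 1 beat
  eighth = 0.5 beats
  dotted half = 3 beats
  quarter = 1 beat
  quarter = 1 beat
  whole = 4 beats
  quarter = 1 beat
Sum = 1 + 0.5 + 3 + 1 + 1 + 4 + 1
= 11.5 beats


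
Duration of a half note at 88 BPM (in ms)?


One quarter-note beat = 60000 / BPM = 60000 / 88 ms
Half note = 2 × quarter note
Duration = 2 × 60000 / 88 = 120000 / 88
= 1363.6 ms


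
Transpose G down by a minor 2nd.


minor 2nd: 2 letter names, 1 semitones
Letter: G - 1 → F
Pitch: G - 1 semitones, spelled as an F → F#
= F#


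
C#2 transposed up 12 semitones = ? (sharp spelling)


Let's work it out.
C#2: chromatic position 1 in octave 2 → absolute = 2×12 + 1 = 25
Transpose up 12: 25 + 12 = 37
37 = 3×12 + 1 → C# in octave 3
Result = C#3


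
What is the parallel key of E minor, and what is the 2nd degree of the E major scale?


Solution.
Parallel keys share the same tonic but differ in mode
E minor → parallel is E major
E major scale: E F# G# A B C# D#
= E major; 2nd degree = F#


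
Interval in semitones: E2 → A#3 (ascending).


Let's work it out.
Absolute semitone position = octave×12 + chromatic position
E2: 2×12 + 4 = 28
A#3: 3×12 + 10 = 46
Difference = 46 - 28 = 18
= 18 semitones


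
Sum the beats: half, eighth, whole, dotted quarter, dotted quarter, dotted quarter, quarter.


Beat values:
  half = 2 beats
  eighth = 0.5 beats
  whole = 4 beats
  dotted quarter = 1.5 beats
  dotted quarter = 1.5 beats
  dotted quarter = 1.5 beats
  quarter = 1 beat
Sum = 2 + 0.5 + 4 + 1.5 + 1.5 + 1.5 + 1
= 12 beats


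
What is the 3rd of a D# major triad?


Step by step:
Major triad = root + major 3rd (4 semitones) + perfect 5th (7 semitones)
A triad on D# stacks thirds, so the chord tones use letter names D-F-A
Root: D#
Major 3rd above D#: F##
Perfect 5th above D#: A#
The 3rd = F##


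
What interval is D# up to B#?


Letter names: D → B spans 6 letter names → a 6th
Semitones: D# → B# = 9 half-steps
A 6th of 9 semitones is a major 6th
= major 6th


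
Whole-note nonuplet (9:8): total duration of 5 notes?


Step by step:
Nonuplet: 9 notes occupy the space of 8 whole notes
Space = 8 × 4 = 32 beats
Each nonuplet note = 32 / 9 = 32/9 beats
5 notes = 5 × 32/9 = 160/9
= 160/9 beats


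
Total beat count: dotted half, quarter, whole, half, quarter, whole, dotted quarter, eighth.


Solution.
Beat values:
  dotted half = 3 beats
  quarter = 1 beat
  whole = 4 beats
  half = 2 beats
  quarter = 1 beat
  whole = 4 beats
  dotted quarter = 1.5 beats
  eighth = 0.5 beats
Sum = 3 + 1 + 4 + 2 + 1 + 4 + 1.5 + 0.5
= 17 beats


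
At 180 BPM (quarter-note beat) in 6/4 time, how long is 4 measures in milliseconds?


Let's work it out.
Quarter-note beat duration = 60000 / 180 ms
Beats per measure (6/4) = 6
One measure = 6 × 60000 / 180 = 360000 / 180 ms
4 measures = 4 × 360000 / 180 = 1440000 / 180
= 8000.0 ms


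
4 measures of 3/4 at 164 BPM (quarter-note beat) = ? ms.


Reasoning:
Quarter-note beat duration = 60000 / 164 ms
Beats per measure (3/4) = 3
One measure = 3 × 60000 / 164 = 180000 / 164 ms
4 measures = 4 × 180000 / 164 = 720000 / 164
= 4390.2 ms


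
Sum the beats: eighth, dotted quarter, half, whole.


Beat values:
  eighth = 0.5 beats
  dotted quarter = 1.5 beats
  half = 2 beats
  whole = 4 beats
Sum = 0.5 + 1.5 + 2 + 4
= 8 beats


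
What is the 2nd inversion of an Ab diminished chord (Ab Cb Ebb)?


Root position: Ab Cb Ebb
2nd inversion: move root and 3rd up an octave
Bass note: Ebb
Notes (bottom to top) = Ebb Ab Cb


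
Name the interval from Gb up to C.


Let's work it out.
Letter names: G → C spans 4 letter names → a 4th
Semitones: Gb → C = 6 half-steps
A 4th of 6 semitones is an augmented 4th
= augmented 4th


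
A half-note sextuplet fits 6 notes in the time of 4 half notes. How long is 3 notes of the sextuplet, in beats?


Step by step:
Sextuplet: 6 notes occupy the space of 4 half notes
Space = 4 × 2 = 8 beats
Each sextuplet note = 8 / 6 = 4/3 beats
3 notes = 3 × 4/3 = 4
= 4 beats


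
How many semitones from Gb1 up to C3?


Absolute semitone position = octave×12 + chromatic position
Gb1: 1×12 + 6 = 18
C3: 3×12 + 0 = 36
Difference = 36 - 18 = 18
= 18 semitones


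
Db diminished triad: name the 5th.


Solution.
Diminished triad = root + minor 3rd (3 semitones) + diminished 5th (6 semitones)
A triad on Db stacks thirds, so the chord tones use letter names D-F-A
Root: Db
Minor 3rd above Db: Fb
Diminished 5th above Db: Abb
The 5th = Abb


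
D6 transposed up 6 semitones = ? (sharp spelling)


Step by step:
D6: chromatic position 2 in octave 6 → absolute = 6×12 + 2 = 74
Transpose up 6: 74 + 6 = 80
80 = 6×12 + 8 → G# in octave 6
Result = G#6


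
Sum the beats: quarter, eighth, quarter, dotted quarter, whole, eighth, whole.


Solution.
Beat values:
  quarter = 1 beat
  eighth = 0.5 beats
  quarter = 1 beat
  dotted quarter = 1.5 beats
  whole = 4 beats
  eighth = 0.5 beats
  whole = 4 beats
Sum = 1 + 0.5 + 1 + 1.5 + 4 + 0.5 + 4
= 12.5 beats


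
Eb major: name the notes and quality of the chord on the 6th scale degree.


Working:
Eb major scale: Eb F G Ab Bb C D
Diatonic triad on degree 6 stacks scale notes 6, 1, 3: C Eb G
C→Eb = 3 semitones; C→G = 7 semitones → minor triad
= C Eb G (minor)


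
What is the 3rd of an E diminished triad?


Diminished triad = root + minor 3rd (3 semitones) + diminished 5th (6 semitones)
A triad on E stacks thirds, so the chord tones use letter names E-G-B
Root: E
Minor 3rd above E: G
Diminished 5th above E: Bb
The 3rd = G


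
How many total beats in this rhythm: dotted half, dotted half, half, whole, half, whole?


Working:
Beat values:
  dotted half = 3 beats
  dotted half = 3 beats
  half = 2 beats
  whole = 4 beats
  half = 2 beats
  whole = 4 beats
Sum = 3 + 3 + 2 + 4 + 2 + 4
= 18 beats


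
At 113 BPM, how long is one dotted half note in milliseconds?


One quarter-note beat = 60000 / BPM = 60000 / 113 ms
Dotted half note = 3 × quarter note
Duration = 3 × 60000 / 113 = 180000 / 113
= 1592.9 ms


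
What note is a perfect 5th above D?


Let's work it out.
A 5th spans 5 letter names, so from D we land on A
A perfect 5th = 7 semitones above D
Spell A at that pitch: A
= A


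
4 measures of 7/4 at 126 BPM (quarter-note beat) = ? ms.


Quarter-note beat duration = 60000 / 126 ms
Beats per measure (7/4) = 7
One measure = 7 × 60000 / 126 = 420000 / 126 ms
4 measures = 4 × 420000 / 126 = 1680000 / 126
= 13333.3 ms


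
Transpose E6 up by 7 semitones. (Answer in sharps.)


Let's work it out.
E6: chromatic position 4 in octave 6 → absolute = 6×12 + 4 = 76
Transpose up 7: 76 + 7 = 83
83 = 6×12 + 11 → B in octave 6
Result = B6


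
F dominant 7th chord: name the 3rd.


Let's work it out.
Dominant 7th chord = root + major 3rd + perfect 5th + minor 7th
Seventh chords stack in thirds, so the letter names are F-A-C-E
Root: F
Major 3rd above F: A
Perfect 5th above F: C
Minor 7th above F: Eb
The 3rd = A


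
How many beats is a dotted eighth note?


Step by step:
Base eighth note = 1/2 beats
Dot 1 adds half the previous value: +1/4
One dotted eighth = 1/2 + 1/4 = 3/4
= 3/4 beats


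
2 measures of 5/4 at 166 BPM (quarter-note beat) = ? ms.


Let's work it out.
Quarter-note beat duration = 60000 / 166 ms
Beats per measure (5/4) = 5
One measure = 5 × 60000 / 166 = 300000 / 166 ms
2 measures = 2 × 300000 / 166 = 600000 / 166
= 3614.5 ms


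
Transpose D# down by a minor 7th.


Reasoning:
minor 7th: 7 letter names, 10 semitones
Letter: D - 6 → E
Pitch: D# - 10 semitones, spelled as an E → E#
= E#


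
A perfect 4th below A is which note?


Let's work it out.
A 4th spans 4 letter names, so from A we land on E
A perfect 4th = 5 semitones below A
Spell E at that pitch: E
= E


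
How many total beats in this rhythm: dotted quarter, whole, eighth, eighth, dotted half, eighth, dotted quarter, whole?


Step by step:
Beat values:
  dotted quarter = 1.5 beats
  whole = 4 beats
  eighth = 0.5 beats
  eighth = 0.5 beats
  dotted half = 3 beats
  eighth = 0.5 beats
  dotted quarter = 1.5 beats
  whole = 4 beats
Sum = 1.5 + 4 + 0.5 + 0.5 + 3 + 0.5 + 1.5 + 4
= 15.5 beats


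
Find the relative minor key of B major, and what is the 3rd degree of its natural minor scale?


Step by step:
The relative minor shares the major's key signature and starts on its 6th degree
6th degree = a major 6th above the tonic; a major 6th above B is G#
→ relative minor of B major is G# minor
G# natural minor scale: G# A# B C# D# E F#
= G# minor; 3rd degree = B


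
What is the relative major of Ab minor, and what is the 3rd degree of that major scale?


Reasoning:
The relative major shares the key signature and is a minor 3rd above the minor tonic
A minor 3rd above Ab is Cb
→ relative major of Ab minor is Cb major
Cb major scale: Cb Db Eb Fb Gb Ab Bb
= Cb major; 3rd degree = Eb


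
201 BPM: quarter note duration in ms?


One quarter-note beat = 60000 / BPM = 60000 / 201 ms
Duration = 60000 / 201
= 298.5 ms


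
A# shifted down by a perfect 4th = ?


perfect 4th: 4 letter names, 5 semitones
Letter: A - 3 → E
Pitch: A# - 5 semitones, spelled as an E → E#
= E#


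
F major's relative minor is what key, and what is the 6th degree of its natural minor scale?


Step by step:
The relative minor shares the major's key signature and starts on its 6th degree
6th degree = a major 6th above the tonic; a major 6th above F is D
→ relative minor of F major is D minor
D natural minor scale: D E F G A Bb C
= D minor; 6th degree = Bb


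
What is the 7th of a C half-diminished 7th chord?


Working:
Half-diminished 7th chord = root + minor 3rd + diminished 5th + minor 7th
Seventh chords stack in thirds, so the letter names are C-E-G-B
Root: C
Minor 3rd above C: Eb
Diminished 5th above C: Gb
Minor 7th above C: Bb
The 7th = Bb


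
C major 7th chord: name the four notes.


Working:
Major 7th chord = root + major 3rd + perfect 5th + major 7th
Seventh chords stack in thirds, so the letter names are C-E-G-B
Root: C
Major 3rd above C: E
Perfect 5th above C: G
Major 7th above C: B
Chord = C E G B


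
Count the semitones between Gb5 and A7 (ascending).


Step by step:
Absolute semitone position = octave×12 + chromatic position
Gb5: 5×12 + 6 = 66
A7: 7×12 + 9 = 93
Difference = 93 - 66 = 27
= 27 semitones


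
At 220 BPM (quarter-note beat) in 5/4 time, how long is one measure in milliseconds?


Reasoning:
Quarter-note beat duration = 60000 / 220 ms
Beats per measure (5/4) = 5
One measure = 5 × 60000 / 220 = 300000 / 220 ms
= 1363.6 ms


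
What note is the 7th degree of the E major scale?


Let's work it out.
Major scale pattern: W-W-H-W-W-W-H (2-2-1-2-2-2-1 semitones)
Starting from E:
  E + 2 semitones → F#
  F# + 2 semitones → G#
  G# + 1 semitone → A
  A + 2 semitones → B
  B + 2 semitones → C#
  C# + 2 semitones → D#
  D# + 1 semitone → E
Scale: E F# G# A B C# D#
Degree 7 = D#


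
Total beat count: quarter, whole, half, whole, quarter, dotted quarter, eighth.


Beat values:
  quarter = 1 beat
  whole = 4 beats
  half = 2 beats
  whole = 4 beats
  quarter = 1 beat
  dotted quarter = 1.5 beats
  eighth = 0.5 beats
Sum = 1 + 4 + 2 + 4 + 1 + 1.5 + 0.5
= 14 beats


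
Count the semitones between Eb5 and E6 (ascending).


Reasoning:
Absolute semitone position = octave×12 + chromatic position
Eb5: 5×12 + 3 = 63
E6: 6×12 + 4 = 76
Difference = 76 - 63 = 13
= 13 semitones


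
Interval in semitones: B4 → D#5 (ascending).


Absolute semitone position = octave×12 + chromatic position
B4: 4×12 + 11 = 59
D#5: 5×12 + 3 = 63
Difference = 63 - 59 = 4
= 4 semitones


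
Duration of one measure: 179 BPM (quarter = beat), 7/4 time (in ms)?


Let's work it out.
Quarter-note beat duration = 60000 / 179 ms
Beats per measure (7/4) = 7
One measure = 7 × 60000 / 179 = 420000 / 179 ms
= 2346.4 ms


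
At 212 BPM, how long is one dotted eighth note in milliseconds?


Let's work it out.
One quarter-note beat = 60000 / BPM = 60000 / 212 ms
Dotted eighth note = 3/4 × quarter note
Duration = 3/4 × 60000 / 212 = 45000 / 212
= 212.3 ms


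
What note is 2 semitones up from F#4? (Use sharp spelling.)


Solution.
F#4: chromatic position 6 in octave 4 → absolute = 4×12 + 6 = 54
Transpose up 2: 54 + 2 = 56
56 = 4×12 + 8 → G# in octave 4
Result = G#4


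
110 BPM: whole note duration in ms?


Reasoning:
One quarter-note beat = 60000 / BPM = 60000 / 110 ms
Whole note = 4 × quarter note
Duration = 4 × 60000 / 110 = 240000 / 110
= 2181.8 ms


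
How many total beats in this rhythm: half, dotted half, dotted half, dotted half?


Beat values:
  half = 2 beats
  dotted half = 3 beats
  dotted half = 3 beats
  dotted half = 3 beats
Sum = 2 + 3 + 3 + 3
= 11 beats


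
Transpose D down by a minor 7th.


Reasoning:
minor 7th: 7 letter names, 10 semitones
Letter: D - 6 → E
Pitch: D - 10 semitones, spelled as an E → E
= E


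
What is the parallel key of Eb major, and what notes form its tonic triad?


Let's work it out.
Parallel keys share the same tonic but differ in mode
Eb major → parallel is Eb minor
Tonic triad of Eb minor = Eb Gb Bb
= Eb minor; triad = Eb Gb Bb


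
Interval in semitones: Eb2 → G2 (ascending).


Absolute semitone position = octave×12 + chromatic position
Eb2: 2×12 + 3 = 27
G2: 2×12 + 7 = 31
Difference = 31 - 27 = 4
= 4 semitones


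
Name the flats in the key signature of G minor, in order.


Flat minor keys: A(0), D(1), G(2), C(3), F(4), Bb(5), Eb(6), Ab(7)
G minor has 2 flats
Order of flats: Bb Eb Ab Db Gb Cb Fb → first 2: Bb, Eb
= Bb, Eb


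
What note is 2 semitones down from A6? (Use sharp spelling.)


Reasoning:
A6: chromatic position 9 in octave 6 → absolute = 6×12 + 9 = 81
Transpose down 2: 81 - 2 = 79
79 = 6×12 + 7 → G in octave 6
Result = G6


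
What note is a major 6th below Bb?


Let's work it out.
A 6th spans 6 letter names, so from B we land on D
A major 6th = 9 semitones below Bb
Spell D at that pitch: Db
= Db


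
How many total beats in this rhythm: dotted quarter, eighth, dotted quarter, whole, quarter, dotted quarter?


Solution.
Beat values:
  dotted quarter = 1.5 beats
  eighth = 0.5 beats
  dotted quarter = 1.5 beats
  whole = 4 beats
  quarter = 1 beat
  dotted quarter = 1.5 beats
Sum = 1.5 + 0.5 + 1.5 + 4 + 1 + 1.5
= 10 beats


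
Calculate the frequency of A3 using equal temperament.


f = 440 × 2^(n/12) where n = semitones from A4
A3: -12 semitones from A4
f = 440 × 2^(-12/12)
f = 220.00 Hz


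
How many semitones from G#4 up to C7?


Step by step:
Absolute semitone position = octave×12 + chromatic position
G#4: 4×12 + 8 = 56
C7: 7×12 + 0 = 84
Difference = 84 - 56 = 28
= 28 semitones


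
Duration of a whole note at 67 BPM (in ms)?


Let's work it out.
One quarter-note beat = 60000 / BPM = 60000 / 67 ms
Whole note = 4 × quarter note
Duration = 4 × 60000 / 67 = 240000 / 67
= 3582.1 ms


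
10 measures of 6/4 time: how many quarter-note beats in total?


Let's work it out.
Time signature 6/4: the bottom number 4 means the quarter note gets one count
The top number 6 means 6 quarter-note beats per measure
Total = 6 × 10 measures
= 60 quarter-note beats


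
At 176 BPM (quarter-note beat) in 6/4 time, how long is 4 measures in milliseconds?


Solution.
Quarter-note beat duration = 60000 / 176 ms
Beats per measure (6/4) = 6
One measure = 6 × 60000 / 176 = 360000 / 176 ms
4 measures = 4 × 360000 / 176 = 1440000 / 176
= 8181.8 ms


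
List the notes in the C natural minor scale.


Step by step:
Natural minor scale pattern: W-H-W-W-H-W-W (2-1-2-2-1-2-2 semitones)
Starting from C:
  C + 2 semitones → D
  D + 1 semitone → Eb
  Eb + 2 semitones → F
  F + 2 semitones → G
  G + 1 semitone → Ab
  Ab + 2 semitones → Bb
  Bb + 2 semitones → C
Scale = C D Eb F G Ab Bb


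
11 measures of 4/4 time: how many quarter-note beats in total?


Step by step:
Time signature 4/4: the bottom number 4 means the quarter note gets one count
The top number 4 means 4 quarter-note beats per measure
Total = 4 × 11 measures
= 44 quarter-note beats


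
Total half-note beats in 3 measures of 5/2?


Step by step:
Time signature 5/2: the bottom number 2 means the half note gets one count
The top number 5 means 5 half-note beats per measure
Total = 5 × 3 measures
= 15 half-note beats


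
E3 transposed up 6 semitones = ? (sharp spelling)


Solution.
E3: chromatic position 4 in octave 3 → absolute = 3×12 + 4 = 40
Transpose up 6: 40 + 6 = 46
46 = 3×12 + 10 → A# in octave 3
Result = A#3


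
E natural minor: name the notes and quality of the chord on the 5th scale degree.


E natural minor scale: E F# G A B C D
Diatonic triad on degree 5 stacks scale notes 5, 7, 2: B D F#
B→D = 3 semitones; B→F# = 7 semitones → minor triad
= B D F# (minor)


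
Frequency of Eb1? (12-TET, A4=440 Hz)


f = 440 × 2^(n/12) where n = semitones from A4
Eb1: -42 semitones from A4
f = 440 × 2^(-42/12)
f = 38.89 Hz


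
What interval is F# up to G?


Working:
Letter names: F → G spans 2 letter names → a 2nd
Semitones: F# → G = 1 half-step
A 2nd of 1 semitone is a minor 2nd
= minor 2nd


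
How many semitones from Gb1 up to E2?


Step by step:
Absolute semitone position = octave×12 + chromatic position
Gb1: 1×12 + 6 = 18
E2: 2×12 + 4 = 28
Difference = 28 - 18 = 10
= 10 semitones


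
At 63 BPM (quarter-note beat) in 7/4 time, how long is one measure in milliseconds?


Solution.
Quarter-note beat duration = 60000 / 63 ms
Beats per measure (7/4) = 7
One measure = 7 × 60000 / 63 = 420000 / 63 ms
= 6666.7 ms


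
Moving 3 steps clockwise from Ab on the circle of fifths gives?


Let's work it out.
Each clockwise step on the circle of fifths moves up a perfect 5th
From Ab: Ab → Eb → Bb → F
= F


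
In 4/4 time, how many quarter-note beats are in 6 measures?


Let's work it out.
Time signature 4/4: the bottom number 4 means the quarter note gets one count
The top number 4 means 4 quarter-note beats per measure
Total = 4 × 6 measures
= 24 quarter-note beats


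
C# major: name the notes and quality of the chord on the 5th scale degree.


Working:
C# major scale: C# D# E# F# G# A# B#
Diatonic triad on degree 5 stacks scale notes 5, 7, 2: G# B# D#
G#→B# = 4 semitones; G#→D# = 7 semitones → major triad
= G# B# D# (major)


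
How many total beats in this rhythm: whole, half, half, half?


Reasoning:
Beat values:
  whole = 4 beats
  half = 2 beats
  half = 2 beats
  half = 2 beats
Sum = 4 + 2 + 2 + 2
= 10 beats


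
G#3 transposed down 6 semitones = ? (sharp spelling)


Reasoning:
G#3: chromatic position 8 in octave 3 → absolute = 3×12 + 8 = 44
Transpose down 6: 44 - 6 = 38
38 = 3×12 + 2 → D in octave 3
Result = D3


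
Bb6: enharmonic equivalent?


Step by step:
Enharmonic notes sound the same pitch but are spelled with different letter names
Bb and A# name the same pitch class
= A#6


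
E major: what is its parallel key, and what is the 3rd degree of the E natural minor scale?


Let's work it out.
Parallel keys share the same tonic but differ in mode
E major → parallel is E minor
E natural minor scale: E F# G A B C D
= E minor; 3rd degree = G


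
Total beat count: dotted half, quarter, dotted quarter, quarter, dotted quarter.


Reasoning:
Beat values:
  dotted half = 3 beats
  quarter = 1 beat
  dotted quarter = 1.5 beats
  quarter = 1 beat
  dotted quarter = 1.5 beats
Sum = 3 + 1 + 1.5 + 1 + 1.5
= 8 beats


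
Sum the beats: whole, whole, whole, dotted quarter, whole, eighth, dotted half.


Reasoning:
Beat values:
  whole = 4 beats
  whole = 4 beats
  whole = 4 beats
  dotted quarter = 1.5 beats
  whole = 4 beats
  eighth = 0.5 beats
  dotted half = 3 beats
Sum = 4 + 4 + 4 + 1.5 + 4 + 0.5 + 3
= 21 beats


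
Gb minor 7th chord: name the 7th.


Solution.
Minor 7th chord = root + minor 3rd + perfect 5th + minor 7th
Seventh chords stack in thirds, so the letter names are G-B-D-F
Root: Gb
Minor 3rd above Gb: Bbb
Perfect 5th above Gb: Db
Minor 7th above Gb: Fb
The 7th = Fb


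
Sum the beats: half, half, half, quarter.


Beat values:
  half = 2 beats
  half = 2 beats
  half = 2 beats
  quarter = 1 beat
Sum = 2 + 2 + 2 + 1
= 7 beats


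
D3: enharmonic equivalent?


Reasoning:
Enharmonic notes sound the same pitch but are spelled with different letter names
D and C## name the same pitch class
= C##3


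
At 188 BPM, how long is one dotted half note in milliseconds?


Reasoning:
One quarter-note beat = 60000 / BPM = 60000 / 188 ms
Dotted half note = 3 × quarter note
Duration = 3 × 60000 / 188 = 180000 / 188
= 957.4 ms


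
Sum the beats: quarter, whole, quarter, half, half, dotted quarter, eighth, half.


Step by step:
Beat values:
  quarter = 1 beat
  whole = 4 beats
  quarter = 1 beat
  half = 2 beats
  half = 2 beats
  dotted quarter = 1.5 beats
  eighth = 0.5 beats
  half = 2 beats
Sum = 1 + 4 + 1 + 2 + 2 + 1.5 + 0.5 + 2
= 14 beats


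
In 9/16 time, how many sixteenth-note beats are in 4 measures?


Let's work it out.
Time signature 9/16: the bottom number 16 means the sixteenth note gets one count
The top number 9 means 9 sixteenth-note beats per measure
Total = 9 × 4 measures
= 36 sixteenth-note beats


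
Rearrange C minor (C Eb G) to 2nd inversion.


Working:
Root position: C Eb G
2nd inversion: move root and 3rd up an octave
Bass note: G
Notes (bottom to top) = G C Eb


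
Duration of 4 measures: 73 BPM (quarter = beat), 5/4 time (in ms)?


Solution.
Quarter-note beat duration = 60000 / 73 ms
Beats per measure (5/4) = 5
One measure = 5 × 60000 / 73 = 300000 / 73 ms
4 measures = 4 × 300000 / 73 = 1200000 / 73
= 16438.4 ms


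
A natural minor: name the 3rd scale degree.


Natural minor scale pattern: W-H-W-W-H-W-W (2-1-2-2-1-2-2 semitones)
Starting from A:
  A + 2 semitones → B
  B + 1 semitone → C
  C + 2 semitones → D
  D + 2 semitones → E
  E + 1 semitone → F
  F + 2 semitones → G
  G + 2 semitones → A
Scale: A B C D E F G
Degree 3 = C


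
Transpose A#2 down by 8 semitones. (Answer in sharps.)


Solution.
A#2: chromatic position 10 in octave 2 → absolute = 2×12 + 10 = 34
Transpose down 8: 34 - 8 = 26
26 = 2×12 + 2 → D in octave 2
Result = D2


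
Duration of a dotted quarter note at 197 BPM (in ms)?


Reasoning:
One quarter-note beat = 60000 / BPM = 60000 / 197 ms
Dotted quarter note = 3/2 × quarter note
Duration = 3/2 × 60000 / 197 = 90000 / 197
= 456.9 ms


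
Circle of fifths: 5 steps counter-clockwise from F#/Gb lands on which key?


Each counter-clockwise step moves down a perfect 5th (= up a perfect 4th)
From F#/Gb: F#/Gb → B → E → A → D → G
= G


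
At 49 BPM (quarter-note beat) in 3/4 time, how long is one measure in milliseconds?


Reasoning:
Quarter-note beat duration = 60000 / 49 ms
Beats per measure (3/4) = 3
One measure = 3 × 60000 / 49 = 180000 / 49 ms
= 3673.5 ms


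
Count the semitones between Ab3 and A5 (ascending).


Absolute semitone position = octave×12 + chromatic position
Ab3: 3×12 + 8 = 44
A5: 5×12 + 9 = 69
Difference = 69 - 44 = 25
= 25 semitones


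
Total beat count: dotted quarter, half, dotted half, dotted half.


Let's work it out.
Beat values:
  dotted quarter = 1.5 beats
  half = 2 beats
  dotted half = 3 beats
  dotted half = 3 beats
Sum = 1.5 + 2 + 3 + 3
= 9.5 beats


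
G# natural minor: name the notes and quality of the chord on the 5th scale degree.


Step by step:
G# natural minor scale: G# A# B C# D# E F#
Diatonic triad on degree 5 stacks scale notes 5, 7, 2: D# F# A#
D#→F# = 3 semitones; D#→A# = 7 semitones → minor triad
= D# F# A# (minor)


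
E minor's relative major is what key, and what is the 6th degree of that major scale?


Solution.
The relative major shares the key signature and is a minor 3rd above the minor tonic
A minor 3rd above E is G
→ relative major of E minor is G major
G major scale: G A B C D E F#
= G major; 6th degree = E


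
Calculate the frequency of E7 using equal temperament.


Reasoning:
f = 440 × 2^(n/12) where n = semitones from A4
E7: 31 semitones from A4
f = 440 × 2^(31/12)
f = 2637.02 Hz


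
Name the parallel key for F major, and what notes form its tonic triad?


Let's work it out.
Parallel keys share the same tonic but differ in mode
F major → parallel is F minor
Tonic triad of F minor = F Ab C
= F minor; triad = F Ab C


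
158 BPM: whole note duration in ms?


Step by step:
One quarter-note beat = 60000 / BPM = 60000 / 158 ms
Whole note = 4 × quarter note
Duration = 4 × 60000 / 158 = 240000 / 158
= 1519.0 ms


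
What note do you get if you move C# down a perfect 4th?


Reasoning:
perfect 4th: 4 letter names, 5 semitones
Letter: C - 3 → G
Pitch: C# - 5 semitones, spelled as a G → G#
= G#


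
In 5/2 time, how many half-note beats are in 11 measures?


Step by step:
Time signature 5/2: the bottom number 2 means the half note gets one count
The top number 5 means 5 half-note beats per measure
Total = 5 × 11 measures
= 55 half-note beats


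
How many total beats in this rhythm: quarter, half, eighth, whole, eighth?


Beat values:
  quarter = 1 beat
  half = 2 beats
  eighth = 0.5 beats
  whole = 4 beats
  eighth = 0.5 beats
Sum = 1 + 2 + 0.5 + 4 + 0.5
= 8 beats


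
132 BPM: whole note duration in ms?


Step by step:
One quarter-note beat = 60000 / BPM = 60000 / 132 ms
Whole note = 4 × quarter note
Duration = 4 × 60000 / 132 = 240000 / 132
= 1818.2 ms


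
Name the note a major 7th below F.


A 7th spans 7 letter names, so from F we land on G
A major 7th = 11 semitones below F
Spell G at that pitch: Gb
= Gb


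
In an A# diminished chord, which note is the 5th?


Step by step:
Diminished triad = root + minor 3rd (3 semitones) + diminished 5th (6 semitones)
A triad on A# stacks thirds, so the chord tones use letter names A-C-E
Root: A#
Minor 3rd above A#: C#
Diminished 5th above A#: E
The 5th = E


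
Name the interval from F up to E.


Reasoning:
Letter names: F → E spans 7 letter names → a 7th
Semitones: F → E = 11 half-steps
A 7th of 11 semitones is a major 7th
= major 7th


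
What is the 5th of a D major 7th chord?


Major 7th chord = root + major 3rd + perfect 5th + major 7th
Seventh chords stack in thirds, so the letter names are D-F-A-C
Root: D
Major 3rd above D: F#
Perfect 5th above D: A
Major 7th above D: C#
The 5th = A


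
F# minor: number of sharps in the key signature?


Let's work it out.
Sharp minor keys follow the circle of fifths: A(0), E(1), B(2), F#(3), C#(4), G#(5), D#(6), A#(7)
F# minor has 3 sharps
Order of sharps: F# C# G# D# A# E# B# → first 3: F#, C#, G#
= 3 sharps


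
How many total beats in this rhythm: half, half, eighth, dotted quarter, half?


Beat values:
  half = 2 beats
  half = 2 beats
  eighth = 0.5 beats
  dotted quarter = 1.5 beats
  half = 2 beats
Sum = 2 + 2 + 0.5 + 1.5 + 2
= 8 beats


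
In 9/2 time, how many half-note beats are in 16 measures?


Time signature 9/2: the bottom number 2 means the half note gets one count
The top number 9 means 9 half-note beats per measure
Total = 9 × 16 measures
= 144 half-note beats


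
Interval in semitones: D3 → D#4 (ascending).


Solution.
Absolute semitone position = octave×12 + chromatic position
D3: 3×12 + 2 = 38
D#4: 4×12 + 3 = 51
Difference = 51 - 38 = 13
= 13 semitones


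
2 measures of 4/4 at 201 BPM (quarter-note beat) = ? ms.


Quarter-note beat duration = 60000 / 201 ms
Beats per measure (4/4) = 4
One measure = 4 × 60000 / 201 = 240000 / 201 ms
2 measures = 2 × 240000 / 201 = 480000 / 201
= 2388.1 ms


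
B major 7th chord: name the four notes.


Working:
Major 7th chord = root + major 3rd + perfect 5th + major 7th
Seventh chords stack in thirds, so the letter names are B-D-F-A
Root: B
Major 3rd above B: D#
Perfect 5th above B: F#
Major 7th above B: A#
Chord = B D# F# A#


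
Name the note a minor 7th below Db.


Working:
A 7th spans 7 letter names, so from D we land on E
A minor 7th = 10 semitones below Db
Spell E at that pitch: Eb
= Eb


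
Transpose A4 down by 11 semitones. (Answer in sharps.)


Let's work it out.
A4: chromatic position 9 in octave 4 → absolute = 4×12 + 9 = 57
Transpose down 11: 57 - 11 = 46
46 = 3×12 + 10 → A# in octave 3
Result = A#3


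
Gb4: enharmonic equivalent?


Enharmonic notes sound the same pitch but are spelled with different letter names
Gb and F# name the same pitch class
= F#4
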